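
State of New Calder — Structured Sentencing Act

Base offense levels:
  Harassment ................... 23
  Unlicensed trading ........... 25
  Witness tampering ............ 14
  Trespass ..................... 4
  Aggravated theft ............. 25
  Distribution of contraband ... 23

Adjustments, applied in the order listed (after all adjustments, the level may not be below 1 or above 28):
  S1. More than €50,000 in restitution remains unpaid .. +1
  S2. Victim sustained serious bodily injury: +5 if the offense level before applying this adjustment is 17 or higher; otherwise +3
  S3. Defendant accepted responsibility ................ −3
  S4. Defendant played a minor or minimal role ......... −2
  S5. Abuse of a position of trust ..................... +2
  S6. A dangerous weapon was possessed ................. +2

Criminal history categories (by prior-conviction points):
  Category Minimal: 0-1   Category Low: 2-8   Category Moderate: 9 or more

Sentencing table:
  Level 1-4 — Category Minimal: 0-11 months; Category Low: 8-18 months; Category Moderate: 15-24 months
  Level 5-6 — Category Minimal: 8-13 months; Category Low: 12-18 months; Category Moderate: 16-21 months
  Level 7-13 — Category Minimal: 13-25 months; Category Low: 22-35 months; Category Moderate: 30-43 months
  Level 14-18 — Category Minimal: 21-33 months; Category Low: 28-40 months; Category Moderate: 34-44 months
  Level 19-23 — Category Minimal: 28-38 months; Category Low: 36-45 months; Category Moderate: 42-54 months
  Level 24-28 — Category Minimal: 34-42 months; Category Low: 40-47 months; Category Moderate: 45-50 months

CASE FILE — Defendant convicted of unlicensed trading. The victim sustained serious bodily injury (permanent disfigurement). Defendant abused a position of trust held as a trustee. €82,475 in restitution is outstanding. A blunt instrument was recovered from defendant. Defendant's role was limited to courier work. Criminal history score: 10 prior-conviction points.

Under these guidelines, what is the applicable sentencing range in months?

Base offense level for unlicensed trading: 25.
S1 applies: 25 + 1 = 26.
S2 applies (level before this adjustment is 26 ≥ 17, so +5): 26 + 5 = 31.
S3 does not apply.
S4 applies: 31 − 2 = 29.
S5 applies: 29 + 2 = 31.
S6 applies: 31 + 2 = 33.
Level 33 exceeds the maximum of 28; capped at 28.
Final offense level: 28.
Criminal history: 10 prior points → Category Moderate (9+).
Level 28 falls in the 24-28 band.
Grid: Level 24-28 × Category Moderate = 45-50 months.

45-50 months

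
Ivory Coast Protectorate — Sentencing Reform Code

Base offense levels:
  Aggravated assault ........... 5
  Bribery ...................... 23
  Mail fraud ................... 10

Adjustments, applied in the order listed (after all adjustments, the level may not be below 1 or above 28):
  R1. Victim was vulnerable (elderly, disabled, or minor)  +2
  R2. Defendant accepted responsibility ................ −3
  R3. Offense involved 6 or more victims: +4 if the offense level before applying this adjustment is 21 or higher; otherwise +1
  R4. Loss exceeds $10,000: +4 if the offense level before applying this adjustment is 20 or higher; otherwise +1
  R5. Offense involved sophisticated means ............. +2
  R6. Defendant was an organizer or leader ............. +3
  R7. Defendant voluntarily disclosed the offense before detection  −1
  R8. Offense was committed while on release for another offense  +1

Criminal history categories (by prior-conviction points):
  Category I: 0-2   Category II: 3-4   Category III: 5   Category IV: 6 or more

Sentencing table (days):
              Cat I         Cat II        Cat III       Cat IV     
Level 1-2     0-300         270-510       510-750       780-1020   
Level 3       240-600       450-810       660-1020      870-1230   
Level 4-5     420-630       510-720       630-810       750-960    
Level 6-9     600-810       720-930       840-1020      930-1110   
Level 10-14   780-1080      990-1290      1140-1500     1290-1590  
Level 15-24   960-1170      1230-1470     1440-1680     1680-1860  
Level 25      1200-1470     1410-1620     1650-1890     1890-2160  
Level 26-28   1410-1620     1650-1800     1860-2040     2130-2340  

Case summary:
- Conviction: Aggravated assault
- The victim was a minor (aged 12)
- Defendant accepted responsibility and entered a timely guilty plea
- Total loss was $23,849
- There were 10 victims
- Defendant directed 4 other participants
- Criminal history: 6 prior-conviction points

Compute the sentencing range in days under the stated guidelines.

Base offense level for aggravated assault: 5.
R1 applies: 5 + 2 = 7.
R2 applies: 7 − 3 = 4.
R3 applies (level before this adjustment is 4 < 21, so +1): 4 + 1 = 5.
R4 applies (level before this adjustment is 5 < 20, so +1): 5 + 1 = 6.
R6 applies: 6 + 3 = 9.
R7 does not apply.
Final offense level: 9.
Criminal history: 6 prior points → Category IV (6+).
Level 9 falls in the 6-9 band.
Grid: Level 6-9 × Category IV = 930-1110 days.

930-1110 days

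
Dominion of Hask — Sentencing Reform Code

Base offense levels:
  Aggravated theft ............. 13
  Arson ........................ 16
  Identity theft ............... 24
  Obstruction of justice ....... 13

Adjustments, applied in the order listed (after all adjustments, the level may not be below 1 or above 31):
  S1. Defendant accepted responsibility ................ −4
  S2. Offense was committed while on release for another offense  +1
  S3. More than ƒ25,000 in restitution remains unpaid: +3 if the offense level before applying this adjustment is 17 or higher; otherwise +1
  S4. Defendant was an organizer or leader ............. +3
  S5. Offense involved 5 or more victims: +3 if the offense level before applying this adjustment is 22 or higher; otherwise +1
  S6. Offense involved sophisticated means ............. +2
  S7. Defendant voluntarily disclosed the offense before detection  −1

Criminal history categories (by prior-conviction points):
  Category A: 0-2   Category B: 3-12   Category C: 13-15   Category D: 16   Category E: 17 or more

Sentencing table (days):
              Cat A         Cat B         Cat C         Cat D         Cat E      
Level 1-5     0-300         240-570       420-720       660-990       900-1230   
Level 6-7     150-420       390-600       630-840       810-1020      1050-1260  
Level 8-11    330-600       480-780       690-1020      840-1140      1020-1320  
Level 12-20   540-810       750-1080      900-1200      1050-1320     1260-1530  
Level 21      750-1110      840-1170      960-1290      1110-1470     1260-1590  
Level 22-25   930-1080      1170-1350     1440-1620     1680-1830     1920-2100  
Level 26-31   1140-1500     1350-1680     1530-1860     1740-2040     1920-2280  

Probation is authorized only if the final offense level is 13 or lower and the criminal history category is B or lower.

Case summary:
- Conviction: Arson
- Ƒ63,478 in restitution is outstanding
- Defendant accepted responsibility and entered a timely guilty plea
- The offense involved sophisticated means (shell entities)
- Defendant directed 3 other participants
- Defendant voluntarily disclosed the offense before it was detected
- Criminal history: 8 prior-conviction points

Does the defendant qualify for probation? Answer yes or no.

No

Base offense level for arson: 16.
S1 applies: 16 − 4 = 12.
S3 applies (level before this adjustment is 12 < 17, so +1): 12 + 1 = 13.
S4 applies: 13 + 3 = 16.
S6 applies: 16 + 2 = 18.
S7 applies: 18 − 1 = 17.
Final offense level: 17.
Criminal history: 8 prior points → Category B (3-12).
Level 17 falls in the 12-20 band.
Grid: Level 12-20 × Category B = 750-1080 days.
Probation check: level 17 > 13 and category B ≤ B → not eligible.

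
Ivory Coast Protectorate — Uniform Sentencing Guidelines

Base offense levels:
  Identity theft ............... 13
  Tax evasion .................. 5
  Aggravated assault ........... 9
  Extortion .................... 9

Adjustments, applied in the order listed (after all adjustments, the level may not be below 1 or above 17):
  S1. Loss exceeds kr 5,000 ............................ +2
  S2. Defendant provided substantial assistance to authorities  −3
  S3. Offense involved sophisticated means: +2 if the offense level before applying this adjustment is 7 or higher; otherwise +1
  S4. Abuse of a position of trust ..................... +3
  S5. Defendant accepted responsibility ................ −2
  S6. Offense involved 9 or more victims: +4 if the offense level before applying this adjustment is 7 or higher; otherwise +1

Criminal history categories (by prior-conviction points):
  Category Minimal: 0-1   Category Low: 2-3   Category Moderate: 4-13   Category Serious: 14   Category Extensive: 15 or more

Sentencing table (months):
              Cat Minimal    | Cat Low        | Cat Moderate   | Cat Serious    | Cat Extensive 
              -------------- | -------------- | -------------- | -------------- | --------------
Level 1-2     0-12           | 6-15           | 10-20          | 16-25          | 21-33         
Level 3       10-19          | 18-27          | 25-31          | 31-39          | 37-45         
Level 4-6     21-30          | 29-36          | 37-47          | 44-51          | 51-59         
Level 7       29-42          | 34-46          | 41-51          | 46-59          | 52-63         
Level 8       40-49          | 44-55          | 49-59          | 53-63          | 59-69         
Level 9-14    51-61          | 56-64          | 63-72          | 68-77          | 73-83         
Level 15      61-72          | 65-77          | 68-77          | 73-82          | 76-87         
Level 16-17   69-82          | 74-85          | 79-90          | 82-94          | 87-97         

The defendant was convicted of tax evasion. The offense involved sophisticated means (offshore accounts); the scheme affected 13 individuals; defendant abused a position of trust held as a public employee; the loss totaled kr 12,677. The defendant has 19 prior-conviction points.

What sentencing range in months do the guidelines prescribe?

87-97 months

Base offense level for tax evasion: 5.
S1 applies: 5 + 2 = 7.
S2 does not apply.
S3 applies (level before this adjustment is 7 ≥ 7, so +2): 7 + 2 = 9.
S4 applies: 9 + 3 = 12.
S6 applies (level before this adjustment is 12 ≥ 7, so +4): 12 + 4 = 16.
Final offense level: 16.
Criminal history: 19 prior points → Category Extensive (15+).
Level 16 falls in the 16-17 band.
Grid: Level 16-17 × Category Extensive = 87-97 months.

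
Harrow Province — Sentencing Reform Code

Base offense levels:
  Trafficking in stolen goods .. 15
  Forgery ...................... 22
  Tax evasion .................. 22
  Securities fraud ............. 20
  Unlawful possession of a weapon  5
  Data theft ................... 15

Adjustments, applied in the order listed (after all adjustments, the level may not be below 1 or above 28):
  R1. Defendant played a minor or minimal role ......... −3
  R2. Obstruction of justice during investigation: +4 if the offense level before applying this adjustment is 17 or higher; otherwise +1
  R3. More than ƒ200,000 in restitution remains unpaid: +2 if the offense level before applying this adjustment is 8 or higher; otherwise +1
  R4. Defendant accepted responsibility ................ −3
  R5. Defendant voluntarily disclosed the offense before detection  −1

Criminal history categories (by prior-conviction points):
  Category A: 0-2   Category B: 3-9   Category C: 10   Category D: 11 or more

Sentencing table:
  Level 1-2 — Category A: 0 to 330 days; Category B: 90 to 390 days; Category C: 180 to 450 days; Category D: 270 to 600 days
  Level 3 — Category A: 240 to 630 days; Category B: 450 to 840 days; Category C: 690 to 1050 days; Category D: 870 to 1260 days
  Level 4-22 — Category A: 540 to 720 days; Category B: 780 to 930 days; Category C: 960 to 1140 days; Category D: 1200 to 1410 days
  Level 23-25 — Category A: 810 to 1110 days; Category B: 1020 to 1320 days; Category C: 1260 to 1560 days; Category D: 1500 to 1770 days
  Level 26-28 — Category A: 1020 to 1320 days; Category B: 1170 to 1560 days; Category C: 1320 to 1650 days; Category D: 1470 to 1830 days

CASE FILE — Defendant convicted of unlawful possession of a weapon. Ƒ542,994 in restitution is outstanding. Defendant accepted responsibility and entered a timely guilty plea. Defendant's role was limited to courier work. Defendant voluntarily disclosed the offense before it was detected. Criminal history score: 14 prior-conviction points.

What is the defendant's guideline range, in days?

270-600 days

Base offense level for unlawful possession of a weapon: 5.
R1 applies: 5 − 3 = 2.
R3 applies (level before this adjustment is 2 < 8, so +1): 2 + 1 = 3.
R4 applies: 3 − 3 = 0.
R5 applies: 0 − 1 = -1.
Level -1 is below the minimum of 1; floored at 1.
Final offense level: 1.
Criminal history: 14 prior points → Category D (11+).
Level 1 falls in the 1-2 band.
Grid: Level 1-2 × Category D = 270-600 days.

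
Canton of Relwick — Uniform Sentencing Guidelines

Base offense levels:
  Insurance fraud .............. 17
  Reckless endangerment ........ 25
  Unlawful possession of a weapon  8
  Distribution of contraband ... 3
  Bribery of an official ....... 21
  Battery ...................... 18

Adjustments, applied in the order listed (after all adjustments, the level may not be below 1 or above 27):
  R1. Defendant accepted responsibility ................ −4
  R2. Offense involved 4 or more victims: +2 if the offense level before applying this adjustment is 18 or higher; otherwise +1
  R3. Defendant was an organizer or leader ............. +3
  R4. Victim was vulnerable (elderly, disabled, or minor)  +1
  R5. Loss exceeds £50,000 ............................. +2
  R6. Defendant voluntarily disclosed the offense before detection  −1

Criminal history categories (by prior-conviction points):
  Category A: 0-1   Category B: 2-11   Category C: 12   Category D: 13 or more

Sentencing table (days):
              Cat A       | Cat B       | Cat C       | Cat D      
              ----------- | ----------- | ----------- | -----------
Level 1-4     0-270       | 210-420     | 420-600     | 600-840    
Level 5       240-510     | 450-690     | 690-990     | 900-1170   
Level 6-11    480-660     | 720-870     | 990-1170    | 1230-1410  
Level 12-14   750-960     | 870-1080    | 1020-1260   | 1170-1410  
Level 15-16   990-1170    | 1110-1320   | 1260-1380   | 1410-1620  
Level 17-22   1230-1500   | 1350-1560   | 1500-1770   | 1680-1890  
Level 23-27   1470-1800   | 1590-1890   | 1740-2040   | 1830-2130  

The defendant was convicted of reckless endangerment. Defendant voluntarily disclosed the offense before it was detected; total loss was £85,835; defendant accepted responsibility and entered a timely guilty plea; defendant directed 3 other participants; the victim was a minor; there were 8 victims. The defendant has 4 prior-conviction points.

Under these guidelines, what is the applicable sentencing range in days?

1590-1890 days

Base offense level for reckless endangerment: 25.
R1 applies: 25 − 4 = 21.
R2 applies (level before this adjustment is 21 ≥ 18, so +2): 21 + 2 = 23.
R3 applies: 23 + 3 = 26.
R4 applies: 26 + 1 = 27.
R5 applies: 27 + 2 = 29.
R6 applies: 29 − 1 = 28.
Level 28 exceeds the maximum of 27; capped at 27.
Final offense level: 27.
Criminal history: 4 prior points → Category B (2-11).
Level 27 falls in the 23-27 band.
Grid: Level 23-27 × Category B = 1590-1890 days.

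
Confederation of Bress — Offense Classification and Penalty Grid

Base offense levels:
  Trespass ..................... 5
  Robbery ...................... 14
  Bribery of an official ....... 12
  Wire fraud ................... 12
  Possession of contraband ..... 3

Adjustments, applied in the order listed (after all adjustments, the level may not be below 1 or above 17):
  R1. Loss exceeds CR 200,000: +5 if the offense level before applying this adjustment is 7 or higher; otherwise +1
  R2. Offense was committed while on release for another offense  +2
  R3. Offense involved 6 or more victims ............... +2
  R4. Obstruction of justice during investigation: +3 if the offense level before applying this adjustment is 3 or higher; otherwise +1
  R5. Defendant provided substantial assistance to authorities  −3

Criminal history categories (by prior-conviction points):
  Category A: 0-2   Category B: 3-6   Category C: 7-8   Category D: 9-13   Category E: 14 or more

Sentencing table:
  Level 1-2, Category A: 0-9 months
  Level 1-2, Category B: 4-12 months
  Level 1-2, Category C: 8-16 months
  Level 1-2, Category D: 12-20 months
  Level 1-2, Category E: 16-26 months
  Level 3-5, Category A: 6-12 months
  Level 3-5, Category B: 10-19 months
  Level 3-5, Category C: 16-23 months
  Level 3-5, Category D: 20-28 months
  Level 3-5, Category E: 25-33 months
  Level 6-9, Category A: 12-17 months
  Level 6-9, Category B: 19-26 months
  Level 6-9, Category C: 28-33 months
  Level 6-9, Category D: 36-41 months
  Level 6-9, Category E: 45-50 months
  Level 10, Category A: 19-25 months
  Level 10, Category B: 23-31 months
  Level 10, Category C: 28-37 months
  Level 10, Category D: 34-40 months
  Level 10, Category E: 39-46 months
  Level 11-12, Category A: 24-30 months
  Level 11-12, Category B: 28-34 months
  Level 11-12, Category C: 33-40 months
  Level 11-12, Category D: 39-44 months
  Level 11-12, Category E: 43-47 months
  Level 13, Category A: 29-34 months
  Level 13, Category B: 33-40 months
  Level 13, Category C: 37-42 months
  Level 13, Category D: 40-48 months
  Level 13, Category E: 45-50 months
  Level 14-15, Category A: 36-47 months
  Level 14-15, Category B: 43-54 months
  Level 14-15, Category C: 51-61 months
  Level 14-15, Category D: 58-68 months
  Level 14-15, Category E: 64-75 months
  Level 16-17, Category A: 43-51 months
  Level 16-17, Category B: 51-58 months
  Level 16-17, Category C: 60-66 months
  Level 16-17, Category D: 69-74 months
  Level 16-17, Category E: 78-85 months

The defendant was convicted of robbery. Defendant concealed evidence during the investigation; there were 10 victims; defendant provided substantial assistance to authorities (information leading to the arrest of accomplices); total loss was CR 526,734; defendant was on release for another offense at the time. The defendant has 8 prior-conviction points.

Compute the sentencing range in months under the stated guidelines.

Base offense level for robbery: 14.
R1 applies (level before this adjustment is 14 ≥ 7, so +5): 14 + 5 = 19.
R2 applies: 19 + 2 = 21.
R3 applies: 21 + 2 = 23.
R4 applies (level before this adjustment is 23 ≥ 3, so +3): 23 + 3 = 26.
R5 applies: 26 − 3 = 23.
Level 23 exceeds the maximum of 17; capped at 17.
Final offense level: 17.
Criminal history: 8 prior points → Category C (7-8).
Level 17 falls in the 16-17 band.
Grid: Level 16-17 × Category C = 60-66 months.

60-66 months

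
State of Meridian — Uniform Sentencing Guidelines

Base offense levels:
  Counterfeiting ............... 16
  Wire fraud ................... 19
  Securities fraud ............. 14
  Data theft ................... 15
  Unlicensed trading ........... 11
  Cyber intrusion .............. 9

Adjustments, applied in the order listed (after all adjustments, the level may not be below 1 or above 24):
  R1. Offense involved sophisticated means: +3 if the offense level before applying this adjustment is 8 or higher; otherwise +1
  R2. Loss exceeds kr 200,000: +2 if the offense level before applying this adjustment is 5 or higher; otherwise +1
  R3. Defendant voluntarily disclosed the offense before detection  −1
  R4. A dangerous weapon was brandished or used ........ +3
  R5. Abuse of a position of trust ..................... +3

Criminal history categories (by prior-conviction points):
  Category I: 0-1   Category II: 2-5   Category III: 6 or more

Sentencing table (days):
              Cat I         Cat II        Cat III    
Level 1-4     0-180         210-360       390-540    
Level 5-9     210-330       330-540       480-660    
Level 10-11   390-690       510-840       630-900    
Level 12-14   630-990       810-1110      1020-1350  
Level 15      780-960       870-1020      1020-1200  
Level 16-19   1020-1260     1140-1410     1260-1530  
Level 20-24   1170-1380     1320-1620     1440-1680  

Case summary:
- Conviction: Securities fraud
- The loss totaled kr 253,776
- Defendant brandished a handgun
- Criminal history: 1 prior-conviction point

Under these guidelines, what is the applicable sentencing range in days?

Base offense level for securities fraud: 14.
R2 applies (level before this adjustment is 14 ≥ 5, so +2): 14 + 2 = 16.
R4 applies: 16 + 3 = 19.
Final offense level: 19.
Criminal history: 1 prior point → Category I (0-1).
Level 19 falls in the 16-19 band.
Grid: Level 16-19 × Category I = 1020-1260 days.

1020-1260 days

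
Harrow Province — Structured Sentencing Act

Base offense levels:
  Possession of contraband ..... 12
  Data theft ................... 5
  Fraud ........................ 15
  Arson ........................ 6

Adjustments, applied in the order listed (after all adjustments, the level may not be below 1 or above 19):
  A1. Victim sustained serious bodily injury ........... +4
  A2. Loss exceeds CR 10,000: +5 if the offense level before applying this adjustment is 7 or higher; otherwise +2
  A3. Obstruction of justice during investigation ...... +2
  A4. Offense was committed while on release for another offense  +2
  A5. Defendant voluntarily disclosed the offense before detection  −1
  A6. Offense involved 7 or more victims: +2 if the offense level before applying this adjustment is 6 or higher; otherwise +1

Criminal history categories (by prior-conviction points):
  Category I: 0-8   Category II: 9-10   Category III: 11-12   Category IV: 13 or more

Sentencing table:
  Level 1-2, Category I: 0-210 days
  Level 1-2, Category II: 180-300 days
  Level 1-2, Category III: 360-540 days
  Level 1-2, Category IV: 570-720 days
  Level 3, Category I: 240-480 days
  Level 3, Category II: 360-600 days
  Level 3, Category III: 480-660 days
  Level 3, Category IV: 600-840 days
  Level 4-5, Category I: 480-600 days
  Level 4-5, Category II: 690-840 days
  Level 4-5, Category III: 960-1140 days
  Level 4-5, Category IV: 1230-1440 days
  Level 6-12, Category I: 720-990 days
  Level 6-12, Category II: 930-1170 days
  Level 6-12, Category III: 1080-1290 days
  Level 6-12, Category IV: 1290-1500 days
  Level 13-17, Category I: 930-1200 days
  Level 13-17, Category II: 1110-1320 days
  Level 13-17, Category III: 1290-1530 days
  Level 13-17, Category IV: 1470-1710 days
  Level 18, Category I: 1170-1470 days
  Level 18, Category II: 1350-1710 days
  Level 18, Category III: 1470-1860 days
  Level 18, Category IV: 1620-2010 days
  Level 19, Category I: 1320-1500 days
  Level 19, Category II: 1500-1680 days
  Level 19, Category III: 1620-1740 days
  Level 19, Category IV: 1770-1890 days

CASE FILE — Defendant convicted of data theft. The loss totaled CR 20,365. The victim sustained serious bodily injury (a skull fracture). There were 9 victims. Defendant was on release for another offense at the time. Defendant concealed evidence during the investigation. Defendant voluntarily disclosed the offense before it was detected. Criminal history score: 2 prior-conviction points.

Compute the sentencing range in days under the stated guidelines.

1320-1500 days

Base offense level for data theft: 5.
A1 applies: 5 + 4 = 9.
A2 applies (level before this adjustment is 9 ≥ 7, so +5): 9 + 5 = 14.
A3 applies: 14 + 2 = 16.
A4 applies: 16 + 2 = 18.
A5 applies: 18 − 1 = 17.
A6 applies (level before this adjustment is 17 ≥ 6, so +2): 17 + 2 = 19.
Final offense level: 19.
Criminal history: 2 prior points → Category I (0-8).
Level 19 falls in the 19 band.
Grid: Level 19 × Category I = 1320-1500 days.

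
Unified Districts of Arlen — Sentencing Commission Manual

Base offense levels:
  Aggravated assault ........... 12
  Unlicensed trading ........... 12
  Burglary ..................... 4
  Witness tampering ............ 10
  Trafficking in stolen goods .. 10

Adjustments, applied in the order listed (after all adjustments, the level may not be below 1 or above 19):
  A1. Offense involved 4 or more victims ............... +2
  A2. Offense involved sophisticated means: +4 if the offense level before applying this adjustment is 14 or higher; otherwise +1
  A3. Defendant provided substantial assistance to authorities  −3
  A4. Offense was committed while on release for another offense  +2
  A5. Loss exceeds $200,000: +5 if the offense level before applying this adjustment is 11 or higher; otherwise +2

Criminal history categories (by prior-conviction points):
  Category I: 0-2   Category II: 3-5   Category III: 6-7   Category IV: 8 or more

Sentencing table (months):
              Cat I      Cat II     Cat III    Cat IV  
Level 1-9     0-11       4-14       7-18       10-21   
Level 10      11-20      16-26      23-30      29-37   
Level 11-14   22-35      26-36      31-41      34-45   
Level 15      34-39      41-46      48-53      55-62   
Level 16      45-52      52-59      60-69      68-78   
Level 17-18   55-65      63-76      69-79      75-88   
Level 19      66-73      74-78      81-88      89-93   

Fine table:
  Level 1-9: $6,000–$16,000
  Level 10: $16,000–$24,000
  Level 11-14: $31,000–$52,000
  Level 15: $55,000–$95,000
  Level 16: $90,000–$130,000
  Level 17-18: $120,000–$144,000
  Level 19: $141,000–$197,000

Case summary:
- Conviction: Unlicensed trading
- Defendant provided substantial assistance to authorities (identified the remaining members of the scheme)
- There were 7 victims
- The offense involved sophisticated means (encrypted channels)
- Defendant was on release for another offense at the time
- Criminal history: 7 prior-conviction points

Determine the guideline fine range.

Base offense level for unlicensed trading: 12.
A1 applies: 12 + 2 = 14.
A2 applies (level before this adjustment is 14 ≥ 14, so +4): 14 + 4 = 18.
A3 applies: 18 − 3 = 15.
A4 applies: 15 + 2 = 17.
A5 does not apply.
Final offense level: 17.
Level 17 falls in the 17-18 band.
Fine table: Level 17-18 → $120,000–$144,000.

$120,000–$144,000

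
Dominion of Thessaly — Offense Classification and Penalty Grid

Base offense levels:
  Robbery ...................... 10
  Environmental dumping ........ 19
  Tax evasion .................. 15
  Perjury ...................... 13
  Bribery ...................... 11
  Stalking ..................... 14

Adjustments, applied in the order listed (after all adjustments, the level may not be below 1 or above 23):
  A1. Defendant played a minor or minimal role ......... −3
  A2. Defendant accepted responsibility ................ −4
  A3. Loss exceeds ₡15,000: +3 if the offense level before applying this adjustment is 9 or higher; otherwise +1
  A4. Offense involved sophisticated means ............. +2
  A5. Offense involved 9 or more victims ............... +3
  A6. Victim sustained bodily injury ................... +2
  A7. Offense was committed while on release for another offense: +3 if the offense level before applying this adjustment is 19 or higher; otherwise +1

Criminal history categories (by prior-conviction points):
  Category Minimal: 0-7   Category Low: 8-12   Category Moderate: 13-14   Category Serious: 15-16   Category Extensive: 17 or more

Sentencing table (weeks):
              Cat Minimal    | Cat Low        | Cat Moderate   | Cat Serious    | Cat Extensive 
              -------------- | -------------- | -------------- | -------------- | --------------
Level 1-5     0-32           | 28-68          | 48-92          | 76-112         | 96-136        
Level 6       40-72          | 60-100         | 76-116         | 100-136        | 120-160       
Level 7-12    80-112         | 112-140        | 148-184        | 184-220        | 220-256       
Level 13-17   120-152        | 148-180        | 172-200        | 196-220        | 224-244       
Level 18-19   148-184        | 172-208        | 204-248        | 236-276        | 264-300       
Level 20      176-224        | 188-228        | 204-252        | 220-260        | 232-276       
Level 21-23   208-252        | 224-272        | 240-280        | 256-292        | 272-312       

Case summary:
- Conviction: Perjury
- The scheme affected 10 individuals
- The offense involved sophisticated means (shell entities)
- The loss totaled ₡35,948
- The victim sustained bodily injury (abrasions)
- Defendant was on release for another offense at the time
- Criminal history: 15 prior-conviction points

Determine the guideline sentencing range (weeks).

256-292 weeks

Base offense level for perjury: 13.
A1 does not apply.
A2 does not apply.
A3 applies (level before this adjustment is 13 ≥ 9, so +3): 13 + 3 = 16.
A4 applies: 16 + 2 = 18.
A5 applies: 18 + 3 = 21.
A6 applies: 21 + 2 = 23.
A7 applies (level before this adjustment is 23 ≥ 19, so +3): 23 + 3 = 26.
Level 26 exceeds the maximum of 23; capped at 23.
Final offense level: 23.
Criminal history: 15 prior points → Category Serious (15-16).
Level 23 falls in the 21-23 band.
Grid: Level 21-23 × Category Serious = 256-292 weeks.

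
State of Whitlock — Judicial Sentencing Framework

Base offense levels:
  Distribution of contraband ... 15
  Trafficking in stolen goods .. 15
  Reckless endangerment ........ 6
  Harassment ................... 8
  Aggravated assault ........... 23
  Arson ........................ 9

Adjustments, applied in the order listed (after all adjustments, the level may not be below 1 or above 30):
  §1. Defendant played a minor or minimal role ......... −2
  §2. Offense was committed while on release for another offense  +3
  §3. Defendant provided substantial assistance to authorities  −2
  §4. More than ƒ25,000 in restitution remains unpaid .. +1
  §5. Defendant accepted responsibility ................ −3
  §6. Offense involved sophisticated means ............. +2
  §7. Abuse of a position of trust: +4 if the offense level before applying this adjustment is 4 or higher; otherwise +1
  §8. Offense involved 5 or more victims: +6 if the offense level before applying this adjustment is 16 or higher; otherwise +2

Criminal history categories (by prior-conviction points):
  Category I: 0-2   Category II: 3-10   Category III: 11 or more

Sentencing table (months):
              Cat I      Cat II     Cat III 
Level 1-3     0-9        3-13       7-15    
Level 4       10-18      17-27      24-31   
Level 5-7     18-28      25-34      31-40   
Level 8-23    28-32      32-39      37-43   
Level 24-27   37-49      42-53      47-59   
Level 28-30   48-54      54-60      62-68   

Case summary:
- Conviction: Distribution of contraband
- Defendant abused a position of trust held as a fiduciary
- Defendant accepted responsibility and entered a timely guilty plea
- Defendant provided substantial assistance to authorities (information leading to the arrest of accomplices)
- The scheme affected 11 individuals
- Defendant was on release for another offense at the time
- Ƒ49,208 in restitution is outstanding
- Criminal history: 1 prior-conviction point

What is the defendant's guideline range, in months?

Base offense level for distribution of contraband: 15.
§2 applies: 15 + 3 = 18.
§3 applies: 18 − 2 = 16.
§4 applies: 16 + 1 = 17.
§5 applies: 17 − 3 = 14.
§6 does not apply.
§7 applies (level before this adjustment is 14 ≥ 4, so +4): 14 + 4 = 18.
§8 applies (level before this adjustment is 18 ≥ 16, so +6): 18 + 6 = 24.
Final offense level: 24.
Criminal history: 1 prior point → Category I (0-2).
Level 24 falls in the 24-27 band.
Grid: Level 24-27 × Category I = 37-49 months.

37-49 months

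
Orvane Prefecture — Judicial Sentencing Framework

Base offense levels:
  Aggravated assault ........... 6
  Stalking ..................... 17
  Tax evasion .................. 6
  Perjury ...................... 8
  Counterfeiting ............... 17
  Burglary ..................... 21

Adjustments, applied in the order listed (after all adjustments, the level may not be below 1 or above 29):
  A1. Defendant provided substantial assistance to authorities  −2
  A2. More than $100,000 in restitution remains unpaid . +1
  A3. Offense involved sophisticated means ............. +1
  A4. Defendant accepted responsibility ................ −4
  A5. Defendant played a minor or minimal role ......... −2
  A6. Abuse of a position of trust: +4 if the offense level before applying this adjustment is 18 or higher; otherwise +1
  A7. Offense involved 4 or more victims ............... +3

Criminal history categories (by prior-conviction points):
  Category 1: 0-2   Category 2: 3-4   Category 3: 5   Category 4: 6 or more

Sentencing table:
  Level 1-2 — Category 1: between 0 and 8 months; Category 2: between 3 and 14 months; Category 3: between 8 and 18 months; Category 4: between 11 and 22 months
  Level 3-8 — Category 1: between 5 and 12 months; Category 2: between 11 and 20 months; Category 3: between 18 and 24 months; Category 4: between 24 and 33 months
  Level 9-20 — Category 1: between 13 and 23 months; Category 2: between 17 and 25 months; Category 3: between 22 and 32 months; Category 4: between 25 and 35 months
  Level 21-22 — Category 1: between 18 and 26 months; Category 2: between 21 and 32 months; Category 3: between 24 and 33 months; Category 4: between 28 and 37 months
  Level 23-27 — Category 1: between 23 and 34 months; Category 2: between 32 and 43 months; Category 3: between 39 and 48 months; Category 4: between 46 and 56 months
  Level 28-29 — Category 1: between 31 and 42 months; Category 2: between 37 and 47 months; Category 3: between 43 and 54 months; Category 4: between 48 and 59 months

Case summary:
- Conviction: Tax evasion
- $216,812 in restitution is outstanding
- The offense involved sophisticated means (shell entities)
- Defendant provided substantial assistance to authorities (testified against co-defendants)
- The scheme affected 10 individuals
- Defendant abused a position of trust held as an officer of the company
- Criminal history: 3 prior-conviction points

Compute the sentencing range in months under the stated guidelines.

17-25 months

Base offense level for tax evasion: 6.
A1 applies: 6 − 2 = 4.
A2 applies: 4 + 1 = 5.
A3 applies: 5 + 1 = 6.
A4 does not apply.
A5 does not apply.
A6 applies (level before this adjustment is 6 < 18, so +1): 6 + 1 = 7.
A7 applies: 7 + 3 = 10.
Final offense level: 10.
Criminal history: 3 prior points → Category 2 (3-4).
Level 10 falls in the 9-20 band.
Grid: Level 9-20 × Category 2 = 17-25 months.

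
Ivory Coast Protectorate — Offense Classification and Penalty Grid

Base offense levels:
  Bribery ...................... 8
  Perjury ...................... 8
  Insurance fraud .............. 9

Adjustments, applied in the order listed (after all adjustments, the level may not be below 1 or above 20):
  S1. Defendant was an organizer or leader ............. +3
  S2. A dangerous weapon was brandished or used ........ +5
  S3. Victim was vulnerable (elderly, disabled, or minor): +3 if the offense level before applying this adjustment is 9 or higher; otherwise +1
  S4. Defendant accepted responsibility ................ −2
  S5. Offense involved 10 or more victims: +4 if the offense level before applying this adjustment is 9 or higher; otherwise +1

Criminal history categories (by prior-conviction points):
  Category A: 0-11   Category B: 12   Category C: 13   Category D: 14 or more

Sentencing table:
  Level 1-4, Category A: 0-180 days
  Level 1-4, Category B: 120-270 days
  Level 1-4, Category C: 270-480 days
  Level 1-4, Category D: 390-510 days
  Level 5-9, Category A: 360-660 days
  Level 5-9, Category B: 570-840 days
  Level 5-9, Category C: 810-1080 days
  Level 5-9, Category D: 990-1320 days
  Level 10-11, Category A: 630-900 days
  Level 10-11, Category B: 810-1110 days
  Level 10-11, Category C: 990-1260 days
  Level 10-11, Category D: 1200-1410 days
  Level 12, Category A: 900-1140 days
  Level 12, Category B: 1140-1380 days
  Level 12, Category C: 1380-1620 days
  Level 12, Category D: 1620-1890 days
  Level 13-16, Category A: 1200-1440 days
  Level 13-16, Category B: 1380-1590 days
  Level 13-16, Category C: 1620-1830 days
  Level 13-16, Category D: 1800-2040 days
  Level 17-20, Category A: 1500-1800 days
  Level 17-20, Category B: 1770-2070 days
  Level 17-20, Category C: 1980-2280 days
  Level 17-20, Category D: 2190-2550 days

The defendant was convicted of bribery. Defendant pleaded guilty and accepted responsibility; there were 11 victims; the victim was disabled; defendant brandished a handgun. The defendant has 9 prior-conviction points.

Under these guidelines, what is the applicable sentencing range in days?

1500-1800 days

Base offense level for bribery: 8.
S1 does not apply.
S2 applies: 8 + 5 = 13.
S3 applies (level before this adjustment is 13 ≥ 9, so +3): 13 + 3 = 16.
S4 applies: 16 − 2 = 14.
S5 applies (level before this adjustment is 14 ≥ 9, so +4): 14 + 4 = 18.
Final offense level: 18.
Criminal history: 9 prior points → Category A (0-11).
Level 18 falls in the 17-20 band.
Grid: Level 17-20 × Category A = 1500-1800 days.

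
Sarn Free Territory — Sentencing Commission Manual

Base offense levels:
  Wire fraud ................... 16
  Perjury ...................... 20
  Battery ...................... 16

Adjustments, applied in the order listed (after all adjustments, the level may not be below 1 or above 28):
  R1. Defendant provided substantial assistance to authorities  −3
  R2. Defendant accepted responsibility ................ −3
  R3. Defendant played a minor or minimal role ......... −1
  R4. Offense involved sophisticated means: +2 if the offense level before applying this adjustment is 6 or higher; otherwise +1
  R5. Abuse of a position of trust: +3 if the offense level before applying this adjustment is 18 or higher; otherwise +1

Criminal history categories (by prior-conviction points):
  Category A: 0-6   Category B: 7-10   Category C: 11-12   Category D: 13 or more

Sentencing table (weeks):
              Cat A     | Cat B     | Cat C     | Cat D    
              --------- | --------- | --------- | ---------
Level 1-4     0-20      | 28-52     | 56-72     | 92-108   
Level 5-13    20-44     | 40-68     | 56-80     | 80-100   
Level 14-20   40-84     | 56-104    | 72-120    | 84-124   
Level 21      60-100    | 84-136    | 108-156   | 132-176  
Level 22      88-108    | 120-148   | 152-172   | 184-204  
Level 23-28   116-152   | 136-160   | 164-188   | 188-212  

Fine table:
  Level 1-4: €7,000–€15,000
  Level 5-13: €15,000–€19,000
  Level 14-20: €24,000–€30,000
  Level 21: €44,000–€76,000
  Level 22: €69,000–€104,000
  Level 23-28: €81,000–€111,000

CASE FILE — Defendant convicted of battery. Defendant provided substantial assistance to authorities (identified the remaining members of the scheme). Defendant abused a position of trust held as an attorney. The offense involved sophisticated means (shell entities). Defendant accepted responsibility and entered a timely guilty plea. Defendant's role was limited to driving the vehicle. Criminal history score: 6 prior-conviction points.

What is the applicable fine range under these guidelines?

€15,000–€19,000

Base offense level for battery: 16.
R1 applies: 16 − 3 = 13.
R2 applies: 13 − 3 = 10.
R3 applies: 10 − 1 = 9.
R4 applies (level before this adjustment is 9 ≥ 6, so +2): 9 + 2 = 11.
R5 applies (level before this adjustment is 11 < 18, so +1): 11 + 1 = 12.
Final offense level: 12.
Level 12 falls in the 5-13 band.
Fine table: Level 5-13 → €15,000–€19,000.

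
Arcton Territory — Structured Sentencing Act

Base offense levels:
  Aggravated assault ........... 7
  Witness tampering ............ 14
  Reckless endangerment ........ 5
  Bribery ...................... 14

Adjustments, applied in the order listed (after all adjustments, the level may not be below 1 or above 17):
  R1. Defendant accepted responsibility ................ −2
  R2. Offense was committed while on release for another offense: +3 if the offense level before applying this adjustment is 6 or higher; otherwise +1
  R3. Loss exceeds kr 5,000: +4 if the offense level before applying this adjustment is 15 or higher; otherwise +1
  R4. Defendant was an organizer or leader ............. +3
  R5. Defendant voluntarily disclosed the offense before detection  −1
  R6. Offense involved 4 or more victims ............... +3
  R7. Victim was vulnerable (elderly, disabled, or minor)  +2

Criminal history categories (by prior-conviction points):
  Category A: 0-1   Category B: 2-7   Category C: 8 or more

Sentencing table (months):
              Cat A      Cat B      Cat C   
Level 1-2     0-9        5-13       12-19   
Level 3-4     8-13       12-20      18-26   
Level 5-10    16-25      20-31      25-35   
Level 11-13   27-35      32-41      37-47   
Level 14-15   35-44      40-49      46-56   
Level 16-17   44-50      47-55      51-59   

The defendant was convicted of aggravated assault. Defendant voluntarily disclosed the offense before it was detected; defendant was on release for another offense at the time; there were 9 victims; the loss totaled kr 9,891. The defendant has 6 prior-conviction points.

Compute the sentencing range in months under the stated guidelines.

32-41 months

Base offense level for aggravated assault: 7.
R2 applies (level before this adjustment is 7 ≥ 6, so +3): 7 + 3 = 10.
R3 applies (level before this adjustment is 10 < 15, so +1): 10 + 1 = 11.
R4 does not apply.
R5 applies: 11 − 1 = 10.
R6 applies: 10 + 3 = 13.
Final offense level: 13.
Criminal history: 6 prior points → Category B (2-7).
Level 13 falls in the 11-13 band.
Grid: Level 11-13 × Category B = 32-41 months.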